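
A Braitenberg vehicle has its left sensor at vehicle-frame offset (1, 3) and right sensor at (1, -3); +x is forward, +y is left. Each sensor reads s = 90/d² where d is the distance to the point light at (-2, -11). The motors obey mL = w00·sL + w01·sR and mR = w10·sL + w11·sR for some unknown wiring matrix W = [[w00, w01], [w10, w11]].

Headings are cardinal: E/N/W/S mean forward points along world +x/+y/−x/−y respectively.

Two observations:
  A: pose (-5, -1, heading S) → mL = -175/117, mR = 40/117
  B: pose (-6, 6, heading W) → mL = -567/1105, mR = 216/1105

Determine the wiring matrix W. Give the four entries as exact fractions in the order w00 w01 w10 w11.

obs A: pose=(-5,-1,S) → sL=10/9, sR=10/13, mL=-175/117, mR=40/117
obs B: pose=(-6,6,W) → sL=90/221, sR=18/85, mL=-567/1105, mR=216/1105
sensor matrix S = [[10/9, 10/13], [90/221, 18/85]]; det S = -224/2873
solve [mL_A; mL_B] = S·[w00; w01] and [mR_A; mR_B] = S·[w10; w11]:
  w00 = -1, w01 = -1/2, w10 = 1, w11 = -1

-1 -1/2 1 -1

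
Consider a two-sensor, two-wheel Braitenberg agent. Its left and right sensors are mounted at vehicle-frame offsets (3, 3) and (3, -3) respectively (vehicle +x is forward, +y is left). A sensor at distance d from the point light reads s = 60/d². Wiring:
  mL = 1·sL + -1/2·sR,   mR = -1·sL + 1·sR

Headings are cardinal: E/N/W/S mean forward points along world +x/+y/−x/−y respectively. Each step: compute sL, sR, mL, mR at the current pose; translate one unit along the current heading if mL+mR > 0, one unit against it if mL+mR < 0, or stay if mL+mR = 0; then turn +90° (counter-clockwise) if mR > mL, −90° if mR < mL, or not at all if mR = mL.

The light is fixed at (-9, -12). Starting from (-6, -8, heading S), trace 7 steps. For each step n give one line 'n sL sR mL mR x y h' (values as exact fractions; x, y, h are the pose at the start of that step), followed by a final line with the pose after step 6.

0 60/37 60 -1050/37 2160/37 -6 -8 S
1 5/6 5/3 0 5/6 -6 -9 E
2 60/37 12/17 798/629 -576/629 -5 -9 N
3 30/49 6/5 3/245 144/245 -5 -8 E
4 60/53 60/113 5190/5989 -3600/5989 -4 -8 N
5 15/32 15/17 15/544 225/544 -4 -7 E
6 60/73 12/29 1302/2117 -864/2117 -3 -7 N
final -3 -6 E

n=0: pose=(-6,-8,S); sL=60/37, sR=60; mL=-1050/37, mR=2160/37; mL+mR=30 → advance +1; mR−mL=3210/37 → turn +1·90°
n=1: pose=(-6,-9,E); sL=5/6, sR=5/3; mL=0, mR=5/6; mL+mR=5/6 → advance +1; mR−mL=5/6 → turn +1·90°
n=2: pose=(-5,-9,N); sL=60/37, sR=12/17; mL=798/629, mR=-576/629; mL+mR=6/17 → advance +1; mR−mL=-1374/629 → turn -1·90°
n=3: pose=(-5,-8,E); sL=30/49, sR=6/5; mL=3/245, mR=144/245; mL+mR=3/5 → advance +1; mR−mL=141/245 → turn +1·90°
n=4: pose=(-4,-8,N); sL=60/53, sR=60/113; mL=5190/5989, mR=-3600/5989; mL+mR=30/113 → advance +1; mR−mL=-8790/5989 → turn -1·90°
n=5: pose=(-4,-7,E); sL=15/32, sR=15/17; mL=15/544, mR=225/544; mL+mR=15/34 → advance +1; mR−mL=105/272 → turn +1·90°
n=6: pose=(-3,-7,N); sL=60/73, sR=12/29; mL=1302/2117, mR=-864/2117; mL+mR=6/29 → advance +1; mR−mL=-2166/2117 → turn -1·90°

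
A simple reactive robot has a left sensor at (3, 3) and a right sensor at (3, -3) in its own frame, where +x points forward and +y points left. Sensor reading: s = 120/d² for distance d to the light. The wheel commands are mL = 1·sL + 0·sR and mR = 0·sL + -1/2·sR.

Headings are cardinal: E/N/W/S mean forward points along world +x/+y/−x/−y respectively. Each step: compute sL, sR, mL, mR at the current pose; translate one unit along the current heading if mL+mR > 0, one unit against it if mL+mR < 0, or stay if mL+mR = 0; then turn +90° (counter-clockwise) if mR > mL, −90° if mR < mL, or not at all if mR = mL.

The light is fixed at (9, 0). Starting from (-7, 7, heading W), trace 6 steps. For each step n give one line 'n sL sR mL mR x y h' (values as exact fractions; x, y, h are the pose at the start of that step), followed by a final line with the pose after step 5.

n=0: pose=(-7,7,W); sL=120/377, sR=120/461; mL=120/377, mR=-60/461; mL+mR=32700/173797 → advance +1; mR−mL=-77940/173797 → turn -1·90°
n=1: pose=(-8,7,N); sL=6/25, sR=15/37; mL=6/25, mR=-15/74; mL+mR=69/1850 → advance +1; mR−mL=-819/1850 → turn -1·90°
n=2: pose=(-8,8,E); sL=120/317, sR=120/221; mL=120/317, mR=-60/221; mL+mR=7500/70057 → advance +1; mR−mL=-45540/70057 → turn -1·90°
n=3: pose=(-7,8,S); sL=60/97, sR=60/193; mL=60/97, mR=-30/193; mL+mR=8670/18721 → advance +1; mR−mL=-14490/18721 → turn -1·90°
n=4: pose=(-7,7,W); sL=120/377, sR=120/461; mL=120/377, mR=-60/461; mL+mR=32700/173797 → advance +1; mR−mL=-77940/173797 → turn -1·90°
n=5: pose=(-8,7,N); sL=6/25, sR=15/37; mL=6/25, mR=-15/74; mL+mR=69/1850 → advance +1; mR−mL=-819/1850 → turn -1·90°

0 120/377 120/461 120/377 -60/461 -7 7 W
1 6/25 15/37 6/25 -15/74 -8 7 N
2 120/317 120/221 120/317 -60/221 -8 8 E
3 60/97 60/193 60/97 -30/193 -7 8 S
4 120/377 120/461 120/377 -60/461 -7 7 W
5 6/25 15/37 6/25 -15/74 -8 7 N
final -8 8 E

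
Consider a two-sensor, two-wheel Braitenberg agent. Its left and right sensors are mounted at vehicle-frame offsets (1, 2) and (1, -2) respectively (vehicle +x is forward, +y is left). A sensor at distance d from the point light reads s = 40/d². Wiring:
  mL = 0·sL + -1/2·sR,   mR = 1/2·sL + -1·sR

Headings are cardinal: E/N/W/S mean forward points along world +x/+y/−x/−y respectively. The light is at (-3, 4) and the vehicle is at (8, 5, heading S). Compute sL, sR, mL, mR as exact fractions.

40/169 40/81 -20/81 -5140/13689

left sensor world pos  = (10, 4); dL² = 169
right sensor world pos = (6, 4); dR² = 81
sL = 40/169 = 40/169
sR = 40/81 = 40/81
mL = 0·sL + -1/2·sR = -20/81
mR = 1/2·sL + -1·sR = -5140/13689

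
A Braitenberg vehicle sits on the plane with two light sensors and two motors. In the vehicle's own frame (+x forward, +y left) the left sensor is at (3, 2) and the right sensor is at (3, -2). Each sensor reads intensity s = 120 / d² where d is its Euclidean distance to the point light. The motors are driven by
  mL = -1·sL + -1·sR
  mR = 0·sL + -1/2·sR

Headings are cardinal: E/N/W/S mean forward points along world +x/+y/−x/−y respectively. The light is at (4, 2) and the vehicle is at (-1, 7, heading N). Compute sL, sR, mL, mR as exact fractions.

left sensor world pos  = (-3, 10); dL² = 113
right sensor world pos = (1, 10); dR² = 73
sL = 120/113 = 120/113
sR = 120/73 = 120/73
mL = -1·sL + -1·sR = -22320/8249
mR = 0·sL + -1/2·sR = -60/73

120/113 120/73 -22320/8249 -60/73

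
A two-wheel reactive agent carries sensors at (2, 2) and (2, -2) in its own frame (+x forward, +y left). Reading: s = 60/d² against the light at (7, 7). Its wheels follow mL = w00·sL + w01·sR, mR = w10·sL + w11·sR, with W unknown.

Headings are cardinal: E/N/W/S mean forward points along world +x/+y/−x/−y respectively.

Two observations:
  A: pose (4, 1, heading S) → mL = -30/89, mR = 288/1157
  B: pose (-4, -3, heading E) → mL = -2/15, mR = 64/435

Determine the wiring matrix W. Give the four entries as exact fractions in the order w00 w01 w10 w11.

0 -1/2 1 -1

obs A: pose=(4,1,S) → sL=12/13, sR=60/89, mL=-30/89, mR=288/1157
obs B: pose=(-4,-3,E) → sL=12/29, sR=4/15, mL=-2/15, mR=64/435
sensor matrix S = [[12/13, 60/89], [12/29, 4/15]]; det S = -5504/167765
solve [mL_A; mL_B] = S·[w00; w01] and [mR_A; mR_B] = S·[w10; w11]:
  w00 = 0, w01 = -1/2, w10 = 1, w11 = -1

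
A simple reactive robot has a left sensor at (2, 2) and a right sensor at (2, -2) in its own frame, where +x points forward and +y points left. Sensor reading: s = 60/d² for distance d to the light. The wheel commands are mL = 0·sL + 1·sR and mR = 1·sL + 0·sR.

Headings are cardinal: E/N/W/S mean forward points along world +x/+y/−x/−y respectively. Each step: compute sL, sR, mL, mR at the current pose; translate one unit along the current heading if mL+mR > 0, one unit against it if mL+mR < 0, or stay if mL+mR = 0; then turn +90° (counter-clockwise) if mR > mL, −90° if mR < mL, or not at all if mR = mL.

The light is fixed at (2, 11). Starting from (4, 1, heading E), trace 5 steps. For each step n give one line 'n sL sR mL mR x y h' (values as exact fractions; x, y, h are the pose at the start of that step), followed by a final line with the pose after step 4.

n=0: pose=(4,1,E); sL=3/4, sR=3/8; mL=3/8, mR=3/4; mL+mR=9/8 → advance +1; mR−mL=3/8 → turn +1·90°
n=1: pose=(5,1,N); sL=12/13, sR=60/89; mL=60/89, mR=12/13; mL+mR=1848/1157 → advance +1; mR−mL=288/1157 → turn +1·90°
n=2: pose=(5,2,W); sL=30/61, sR=6/5; mL=6/5, mR=30/61; mL+mR=516/305 → advance +1; mR−mL=-216/305 → turn -1·90°
n=3: pose=(4,2,N); sL=60/49, sR=12/13; mL=12/13, mR=60/49; mL+mR=1368/637 → advance +1; mR−mL=192/637 → turn +1·90°
n=4: pose=(4,3,W); sL=3/5, sR=5/3; mL=5/3, mR=3/5; mL+mR=34/15 → advance +1; mR−mL=-16/15 → turn -1·90°

0 3/4 3/8 3/8 3/4 4 1 E
1 12/13 60/89 60/89 12/13 5 1 N
2 30/61 6/5 6/5 30/61 5 2 W
3 60/49 12/13 12/13 60/49 4 2 N
4 3/5 5/3 5/3 3/5 4 3 W
final 3 3 N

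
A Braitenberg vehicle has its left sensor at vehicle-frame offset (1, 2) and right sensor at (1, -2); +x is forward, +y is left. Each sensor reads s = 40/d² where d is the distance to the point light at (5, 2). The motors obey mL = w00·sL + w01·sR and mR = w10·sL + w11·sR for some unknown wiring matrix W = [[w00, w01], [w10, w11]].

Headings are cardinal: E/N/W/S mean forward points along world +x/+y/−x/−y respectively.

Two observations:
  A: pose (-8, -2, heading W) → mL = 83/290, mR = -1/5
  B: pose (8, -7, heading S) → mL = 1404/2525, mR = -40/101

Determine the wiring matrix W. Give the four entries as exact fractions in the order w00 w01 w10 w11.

1/2 1 0 -1

obs A: pose=(-8,-2,W) → sL=5/29, sR=1/5, mL=83/290, mR=-1/5
obs B: pose=(8,-7,S) → sL=8/25, sR=40/101, mL=1404/2525, mR=-40/101
sensor matrix S = [[5/29, 1/5], [8/25, 40/101]]; det S = 1568/366125
solve [mL_A; mL_B] = S·[w00; w01] and [mR_A; mR_B] = S·[w10; w11]:
  w00 = 1/2, w01 = 1, w10 = 0, w11 = -1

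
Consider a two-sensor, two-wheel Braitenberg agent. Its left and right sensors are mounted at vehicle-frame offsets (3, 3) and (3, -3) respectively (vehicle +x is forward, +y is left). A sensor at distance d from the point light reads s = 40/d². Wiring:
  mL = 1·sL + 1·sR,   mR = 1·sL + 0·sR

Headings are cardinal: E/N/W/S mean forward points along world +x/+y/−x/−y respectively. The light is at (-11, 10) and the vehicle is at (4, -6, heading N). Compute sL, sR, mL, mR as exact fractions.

40/313 40/493 32240/154309 40/313

left sensor world pos  = (1, -3); dL² = 313
right sensor world pos = (7, -3); dR² = 493
sL = 40/313 = 40/313
sR = 40/493 = 40/493
mL = 1·sL + 1·sR = 32240/154309
mR = 1·sL + 0·sR = 40/313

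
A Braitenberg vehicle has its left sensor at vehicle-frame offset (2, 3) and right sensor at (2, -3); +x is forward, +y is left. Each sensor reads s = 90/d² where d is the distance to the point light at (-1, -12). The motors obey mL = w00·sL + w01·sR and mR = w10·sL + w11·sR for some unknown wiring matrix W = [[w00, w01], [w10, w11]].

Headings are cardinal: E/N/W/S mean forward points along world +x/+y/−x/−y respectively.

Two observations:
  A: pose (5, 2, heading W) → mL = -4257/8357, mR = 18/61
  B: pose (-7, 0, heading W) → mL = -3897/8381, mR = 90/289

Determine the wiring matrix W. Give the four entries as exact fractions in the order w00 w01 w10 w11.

-1 1/2 0 1

obs A: pose=(5,2,W) → sL=90/137, sR=18/61, mL=-4257/8357, mR=18/61
obs B: pose=(-7,0,W) → sL=18/29, sR=90/289, mL=-3897/8381, mR=90/289
sensor matrix S = [[90/137, 18/61], [18/29, 90/289]]; det S = 1500768/70040017
solve [mL_A; mL_B] = S·[w00; w01] and [mR_A; mR_B] = S·[w10; w11]:
  w00 = -1, w01 = 1/2, w10 = 0, w11 = 1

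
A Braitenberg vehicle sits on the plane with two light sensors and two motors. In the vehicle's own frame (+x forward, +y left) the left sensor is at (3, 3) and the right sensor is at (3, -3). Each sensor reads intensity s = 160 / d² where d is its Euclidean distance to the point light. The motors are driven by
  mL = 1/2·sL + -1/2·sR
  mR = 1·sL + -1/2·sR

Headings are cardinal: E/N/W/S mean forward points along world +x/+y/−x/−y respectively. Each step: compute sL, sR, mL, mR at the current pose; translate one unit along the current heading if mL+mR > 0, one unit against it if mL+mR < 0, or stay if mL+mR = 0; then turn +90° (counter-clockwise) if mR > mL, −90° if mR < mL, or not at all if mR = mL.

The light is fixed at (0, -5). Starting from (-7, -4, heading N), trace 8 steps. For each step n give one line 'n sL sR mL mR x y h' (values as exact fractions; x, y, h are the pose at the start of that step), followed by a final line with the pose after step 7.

n=0: pose=(-7,-4,N); sL=40/29, sR=5; mL=-105/58, mR=-65/58; mL+mR=-85/29 → advance -1; mR−mL=20/29 → turn +1·90°
n=1: pose=(-7,-5,W); sL=160/109, sR=160/109; mL=0, mR=80/109; mL+mR=80/109 → advance +1; mR−mL=80/109 → turn +1·90°
n=2: pose=(-8,-5,S); sL=80/17, sR=16/13; mL=384/221, mR=904/221; mL+mR=1288/221 → advance +1; mR−mL=40/17 → turn +1·90°
n=3: pose=(-8,-6,E); sL=160/29, sR=160/41; mL=960/1189, mR=4240/1189; mL+mR=5200/1189 → advance +1; mR−mL=80/29 → turn +1·90°
n=4: pose=(-7,-6,N); sL=20/13, sR=8; mL=-42/13, mR=-32/13; mL+mR=-74/13 → advance -1; mR−mL=10/13 → turn +1·90°
n=5: pose=(-7,-7,W); sL=32/25, sR=160/101; mL=-384/2525, mR=1232/2525; mL+mR=848/2525 → advance +1; mR−mL=16/25 → turn +1·90°
n=6: pose=(-8,-7,S); sL=16/5, sR=80/73; mL=384/365, mR=968/365; mL+mR=1352/365 → advance +1; mR−mL=8/5 → turn +1·90°
n=7: pose=(-8,-8,E); sL=32/5, sR=160/61; mL=576/305, mR=1552/305; mL+mR=2128/305 → advance +1; mR−mL=16/5 → turn +1·90°

0 40/29 5 -105/58 -65/58 -7 -4 N
1 160/109 160/109 0 80/109 -7 -5 W
2 80/17 16/13 384/221 904/221 -8 -5 S
3 160/29 160/41 960/1189 4240/1189 -8 -6 E
4 20/13 8 -42/13 -32/13 -7 -6 N
5 32/25 160/101 -384/2525 1232/2525 -7 -7 W
6 16/5 80/73 384/365 968/365 -8 -7 S
7 32/5 160/61 576/305 1552/305 -8 -8 E
final -7 -8 N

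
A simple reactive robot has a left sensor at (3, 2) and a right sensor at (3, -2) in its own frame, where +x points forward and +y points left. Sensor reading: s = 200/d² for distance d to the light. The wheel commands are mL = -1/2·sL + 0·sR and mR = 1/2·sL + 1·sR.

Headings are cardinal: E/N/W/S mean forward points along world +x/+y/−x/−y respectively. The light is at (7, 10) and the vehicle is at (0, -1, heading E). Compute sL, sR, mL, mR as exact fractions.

200/97 40/37 -100/97 7580/3589

left sensor world pos  = (3, 1); dL² = 97
right sensor world pos = (3, -3); dR² = 185
sL = 200/97 = 200/97
sR = 200/185 = 40/37
mL = -1/2·sL + 0·sR = -100/97
mR = 1/2·sL + 1·sR = 7580/3589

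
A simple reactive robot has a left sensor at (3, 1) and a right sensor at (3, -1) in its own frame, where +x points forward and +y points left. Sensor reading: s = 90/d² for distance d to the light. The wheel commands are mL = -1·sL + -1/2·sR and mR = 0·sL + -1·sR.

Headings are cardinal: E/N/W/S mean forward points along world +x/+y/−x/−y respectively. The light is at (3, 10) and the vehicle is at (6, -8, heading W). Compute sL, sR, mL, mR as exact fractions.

left sensor world pos  = (3, -9); dL² = 361
right sensor world pos = (3, -7); dR² = 289
sL = 90/361 = 90/361
sR = 90/289 = 90/289
mL = -1·sL + -1/2·sR = -42255/104329
mR = 0·sL + -1·sR = -90/289

90/361 90/289 -42255/104329 -90/289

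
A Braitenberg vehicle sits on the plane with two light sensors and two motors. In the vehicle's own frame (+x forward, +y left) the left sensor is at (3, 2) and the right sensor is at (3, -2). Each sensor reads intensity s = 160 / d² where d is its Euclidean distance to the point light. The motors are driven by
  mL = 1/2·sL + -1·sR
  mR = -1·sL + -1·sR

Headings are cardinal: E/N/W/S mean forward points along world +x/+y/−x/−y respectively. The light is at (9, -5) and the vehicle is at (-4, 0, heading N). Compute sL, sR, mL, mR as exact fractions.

left sensor world pos  = (-6, 3); dL² = 289
right sensor world pos = (-2, 3); dR² = 185
sL = 160/289 = 160/289
sR = 160/185 = 32/37
mL = 1/2·sL + -1·sR = -6288/10693
mR = -1·sL + -1·sR = -15168/10693

160/289 32/37 -6288/10693 -15168/10693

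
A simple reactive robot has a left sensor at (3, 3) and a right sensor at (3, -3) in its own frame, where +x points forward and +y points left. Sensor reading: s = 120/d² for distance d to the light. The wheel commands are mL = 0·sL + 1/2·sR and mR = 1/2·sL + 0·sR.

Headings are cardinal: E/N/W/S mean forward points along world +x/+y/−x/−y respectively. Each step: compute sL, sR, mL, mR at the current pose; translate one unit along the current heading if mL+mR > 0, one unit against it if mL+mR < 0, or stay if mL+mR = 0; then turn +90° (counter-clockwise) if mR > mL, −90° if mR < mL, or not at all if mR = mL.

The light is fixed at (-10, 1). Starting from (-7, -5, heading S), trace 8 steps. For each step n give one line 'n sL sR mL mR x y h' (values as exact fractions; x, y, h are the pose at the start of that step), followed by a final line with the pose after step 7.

n=0: pose=(-7,-5,S); sL=40/39, sR=40/27; mL=20/27, mR=20/39; mL+mR=440/351 → advance +1; mR−mL=-80/351 → turn -1·90°
n=1: pose=(-7,-6,W); sL=6/5, sR=15/2; mL=15/4, mR=3/5; mL+mR=87/20 → advance +1; mR−mL=-63/20 → turn -1·90°
n=2: pose=(-8,-6,N); sL=120/17, sR=120/41; mL=60/41, mR=60/17; mL+mR=3480/697 → advance +1; mR−mL=1440/697 → turn +1·90°
n=3: pose=(-8,-5,W); sL=60/41, sR=12; mL=6, mR=30/41; mL+mR=276/41 → advance +1; mR−mL=-216/41 → turn -1·90°
n=4: pose=(-9,-5,N); sL=120/13, sR=24/5; mL=12/5, mR=60/13; mL+mR=456/65 → advance +1; mR−mL=144/65 → turn +1·90°
n=5: pose=(-9,-4,W); sL=30/17, sR=15; mL=15/2, mR=15/17; mL+mR=285/34 → advance +1; mR−mL=-225/34 → turn -1·90°
n=6: pose=(-10,-4,N); sL=120/13, sR=120/13; mL=60/13, mR=60/13; mL+mR=120/13 → advance +1; mR−mL=0 → turn +0·90°
n=7: pose=(-10,-3,N); sL=12, sR=12; mL=6, mR=6; mL+mR=12 → advance +1; mR−mL=0 → turn +0·90°

0 40/39 40/27 20/27 20/39 -7 -5 S
1 6/5 15/2 15/4 3/5 -7 -6 W
2 120/17 120/41 60/41 60/17 -8 -6 N
3 60/41 12 6 30/41 -8 -5 W
4 120/13 24/5 12/5 60/13 -9 -5 N
5 30/17 15 15/2 15/17 -9 -4 W
6 120/13 120/13 60/13 60/13 -10 -4 N
7 12 12 6 6 -10 -3 N
final -10 -2 N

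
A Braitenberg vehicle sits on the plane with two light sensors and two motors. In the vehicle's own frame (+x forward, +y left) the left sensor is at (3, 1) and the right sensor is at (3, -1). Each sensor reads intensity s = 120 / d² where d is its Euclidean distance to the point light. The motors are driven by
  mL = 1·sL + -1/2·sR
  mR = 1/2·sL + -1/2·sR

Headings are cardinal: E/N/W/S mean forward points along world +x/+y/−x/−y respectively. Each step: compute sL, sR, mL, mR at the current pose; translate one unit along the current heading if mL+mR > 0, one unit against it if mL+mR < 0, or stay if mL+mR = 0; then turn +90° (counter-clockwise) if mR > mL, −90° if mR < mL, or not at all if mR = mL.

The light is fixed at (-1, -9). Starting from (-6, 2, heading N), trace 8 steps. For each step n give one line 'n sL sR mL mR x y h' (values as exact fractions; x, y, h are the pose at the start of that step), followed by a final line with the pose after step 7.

n=0: pose=(-6,2,N); sL=15/29, sR=30/53; mL=360/1537, mR=-75/3074; mL+mR=645/3074 → advance +1; mR−mL=-15/58 → turn -1·90°
n=1: pose=(-6,3,E); sL=120/173, sR=24/25; mL=924/4325, mR=-576/4325; mL+mR=348/4325 → advance +1; mR−mL=-60/173 → turn -1·90°
n=2: pose=(-5,3,S); sL=4/3, sR=60/53; mL=122/159, mR=16/159; mL+mR=46/53 → advance +1; mR−mL=-2/3 → turn -1·90°
n=3: pose=(-5,2,W); sL=120/149, sR=120/193; mL=14220/28757, mR=2640/28757; mL+mR=16860/28757 → advance +1; mR−mL=-60/149 → turn -1·90°
n=4: pose=(-6,2,N); sL=15/29, sR=30/53; mL=360/1537, mR=-75/3074; mL+mR=645/3074 → advance +1; mR−mL=-15/58 → turn -1·90°
n=5: pose=(-6,3,E); sL=120/173, sR=24/25; mL=924/4325, mR=-576/4325; mL+mR=348/4325 → advance +1; mR−mL=-60/173 → turn -1·90°
n=6: pose=(-5,3,S); sL=4/3, sR=60/53; mL=122/159, mR=16/159; mL+mR=46/53 → advance +1; mR−mL=-2/3 → turn -1·90°
n=7: pose=(-5,2,W); sL=120/149, sR=120/193; mL=14220/28757, mR=2640/28757; mL+mR=16860/28757 → advance +1; mR−mL=-60/149 → turn -1·90°

0 15/29 30/53 360/1537 -75/3074 -6 2 N
1 120/173 24/25 924/4325 -576/4325 -6 3 E
2 4/3 60/53 122/159 16/159 -5 3 S
3 120/149 120/193 14220/28757 2640/28757 -5 2 W
4 15/29 30/53 360/1537 -75/3074 -6 2 N
5 120/173 24/25 924/4325 -576/4325 -6 3 E
6 4/3 60/53 122/159 16/159 -5 3 S
7 120/149 120/193 14220/28757 2640/28757 -5 2 W
final -6 2 N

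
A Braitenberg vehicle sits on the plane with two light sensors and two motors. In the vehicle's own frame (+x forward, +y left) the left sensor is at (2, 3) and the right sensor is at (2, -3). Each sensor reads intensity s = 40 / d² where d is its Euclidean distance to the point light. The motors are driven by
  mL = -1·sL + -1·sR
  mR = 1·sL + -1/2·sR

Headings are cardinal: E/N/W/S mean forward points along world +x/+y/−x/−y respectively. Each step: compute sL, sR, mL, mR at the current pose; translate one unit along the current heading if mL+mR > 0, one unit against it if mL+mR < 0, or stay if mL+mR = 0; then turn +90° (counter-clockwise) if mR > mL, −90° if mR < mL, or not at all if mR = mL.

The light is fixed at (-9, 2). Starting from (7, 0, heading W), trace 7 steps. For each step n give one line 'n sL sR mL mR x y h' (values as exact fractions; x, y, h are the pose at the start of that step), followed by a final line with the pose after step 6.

0 40/221 40/197 -16720/43537 3460/43537 7 0 W
1 5/52 10/53 -785/2756 5/2756 8 0 S
2 8/73 40/377 -5936/27521 1556/27521 8 1 E
3 4/17 20/181 -1064/3077 554/3077 7 1 N
4 40/221 40/197 -16720/43537 3460/43537 7 0 W
5 5/52 10/53 -785/2756 5/2756 8 0 S
6 8/73 40/377 -5936/27521 1556/27521 8 1 E
final 7 1 N

n=0: pose=(7,0,W); sL=40/221, sR=40/197; mL=-16720/43537, mR=3460/43537; mL+mR=-60/197 → advance -1; mR−mL=20180/43537 → turn +1·90°
n=1: pose=(8,0,S); sL=5/52, sR=10/53; mL=-785/2756, mR=5/2756; mL+mR=-15/53 → advance -1; mR−mL=395/1378 → turn +1·90°
n=2: pose=(8,1,E); sL=8/73, sR=40/377; mL=-5936/27521, mR=1556/27521; mL+mR=-60/377 → advance -1; mR−mL=7492/27521 → turn +1·90°
n=3: pose=(7,1,N); sL=4/17, sR=20/181; mL=-1064/3077, mR=554/3077; mL+mR=-30/181 → advance -1; mR−mL=1618/3077 → turn +1·90°
n=4: pose=(7,0,W); sL=40/221, sR=40/197; mL=-16720/43537, mR=3460/43537; mL+mR=-60/197 → advance -1; mR−mL=20180/43537 → turn +1·90°
n=5: pose=(8,0,S); sL=5/52, sR=10/53; mL=-785/2756, mR=5/2756; mL+mR=-15/53 → advance -1; mR−mL=395/1378 → turn +1·90°
n=6: pose=(8,1,E); sL=8/73, sR=40/377; mL=-5936/27521, mR=1556/27521; mL+mR=-60/377 → advance -1; mR−mL=7492/27521 → turn +1·90°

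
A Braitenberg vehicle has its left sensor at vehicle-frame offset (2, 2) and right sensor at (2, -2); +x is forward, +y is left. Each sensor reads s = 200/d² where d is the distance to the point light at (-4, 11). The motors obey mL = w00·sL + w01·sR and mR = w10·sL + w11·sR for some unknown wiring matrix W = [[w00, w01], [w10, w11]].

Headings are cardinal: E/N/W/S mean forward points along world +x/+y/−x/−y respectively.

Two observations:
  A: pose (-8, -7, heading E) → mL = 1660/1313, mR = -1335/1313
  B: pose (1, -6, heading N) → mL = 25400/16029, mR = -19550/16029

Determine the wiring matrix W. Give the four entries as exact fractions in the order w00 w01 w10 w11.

1 1 -1 -1/2

obs A: pose=(-8,-7,E) → sL=10/13, sR=50/101, mL=1660/1313, mR=-1335/1313
obs B: pose=(1,-6,N) → sL=100/117, sR=100/137, mL=25400/16029, mR=-19550/16029
sensor matrix S = [[10/13, 50/101], [100/117, 100/137]]; det S = 224000/1618929
solve [mL_A; mL_B] = S·[w00; w01] and [mR_A; mR_B] = S·[w10; w11]:
  w00 = 1, w01 = 1, w10 = -1, w11 = -1/2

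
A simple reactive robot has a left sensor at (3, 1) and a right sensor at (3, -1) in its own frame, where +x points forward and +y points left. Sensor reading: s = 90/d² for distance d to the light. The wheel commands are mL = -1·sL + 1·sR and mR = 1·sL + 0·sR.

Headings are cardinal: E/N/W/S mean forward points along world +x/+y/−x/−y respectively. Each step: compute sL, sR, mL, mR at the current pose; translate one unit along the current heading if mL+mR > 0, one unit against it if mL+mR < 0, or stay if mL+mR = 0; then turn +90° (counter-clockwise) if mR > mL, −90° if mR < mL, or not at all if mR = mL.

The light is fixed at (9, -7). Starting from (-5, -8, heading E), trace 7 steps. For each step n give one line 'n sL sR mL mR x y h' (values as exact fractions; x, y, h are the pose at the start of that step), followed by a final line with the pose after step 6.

n=0: pose=(-5,-8,E); sL=90/121, sR=18/25; mL=-72/3025, mR=90/121; mL+mR=18/25 → advance +1; mR−mL=2322/3025 → turn +1·90°
n=1: pose=(-4,-8,N); sL=9/20, sR=45/74; mL=117/740, mR=9/20; mL+mR=45/74 → advance +1; mR−mL=54/185 → turn +1·90°
n=2: pose=(-4,-7,W); sL=90/257, sR=90/257; mL=0, mR=90/257; mL+mR=90/257 → advance +1; mR−mL=90/257 → turn +1·90°
n=3: pose=(-5,-7,S); sL=45/89, sR=5/13; mL=-140/1157, mR=45/89; mL+mR=5/13 → advance +1; mR−mL=725/1157 → turn +1·90°
n=4: pose=(-5,-8,E); sL=90/121, sR=18/25; mL=-72/3025, mR=90/121; mL+mR=18/25 → advance +1; mR−mL=2322/3025 → turn +1·90°
n=5: pose=(-4,-8,N); sL=9/20, sR=45/74; mL=117/740, mR=9/20; mL+mR=45/74 → advance +1; mR−mL=54/185 → turn +1·90°
n=6: pose=(-4,-7,W); sL=90/257, sR=90/257; mL=0, mR=90/257; mL+mR=90/257 → advance +1; mR−mL=90/257 → turn +1·90°

0 90/121 18/25 -72/3025 90/121 -5 -8 E
1 9/20 45/74 117/740 9/20 -4 -8 N
2 90/257 90/257 0 90/257 -4 -7 W
3 45/89 5/13 -140/1157 45/89 -5 -7 S
4 90/121 18/25 -72/3025 90/121 -5 -8 E
5 9/20 45/74 117/740 9/20 -4 -8 N
6 90/257 90/257 0 90/257 -4 -7 W
final -5 -7 S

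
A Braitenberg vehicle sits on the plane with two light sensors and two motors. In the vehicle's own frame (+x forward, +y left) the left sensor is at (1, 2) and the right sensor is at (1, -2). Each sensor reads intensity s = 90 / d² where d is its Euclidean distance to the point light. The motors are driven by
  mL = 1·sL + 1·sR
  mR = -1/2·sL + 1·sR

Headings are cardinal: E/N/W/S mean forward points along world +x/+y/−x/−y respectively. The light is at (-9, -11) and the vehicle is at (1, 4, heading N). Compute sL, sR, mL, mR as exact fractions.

left sensor world pos  = (-1, 5); dL² = 320
right sensor world pos = (3, 5); dR² = 400
sL = 90/320 = 9/32
sR = 90/400 = 9/40
mL = 1·sL + 1·sR = 81/160
mR = -1/2·sL + 1·sR = 27/320

9/32 9/40 81/160 27/320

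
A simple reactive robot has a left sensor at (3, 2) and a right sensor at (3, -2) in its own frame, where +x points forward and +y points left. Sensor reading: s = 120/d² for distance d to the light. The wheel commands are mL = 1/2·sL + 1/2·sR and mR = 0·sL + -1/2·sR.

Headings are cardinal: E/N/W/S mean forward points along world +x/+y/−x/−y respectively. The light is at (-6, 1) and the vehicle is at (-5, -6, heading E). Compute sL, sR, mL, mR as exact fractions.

120/41 120/97 8280/3977 -60/97

left sensor world pos  = (-2, -4); dL² = 41
right sensor world pos = (-2, -8); dR² = 97
sL = 120/41 = 120/41
sR = 120/97 = 120/97
mL = 1/2·sL + 1/2·sR = 8280/3977
mR = 0·sL + -1/2·sR = -60/97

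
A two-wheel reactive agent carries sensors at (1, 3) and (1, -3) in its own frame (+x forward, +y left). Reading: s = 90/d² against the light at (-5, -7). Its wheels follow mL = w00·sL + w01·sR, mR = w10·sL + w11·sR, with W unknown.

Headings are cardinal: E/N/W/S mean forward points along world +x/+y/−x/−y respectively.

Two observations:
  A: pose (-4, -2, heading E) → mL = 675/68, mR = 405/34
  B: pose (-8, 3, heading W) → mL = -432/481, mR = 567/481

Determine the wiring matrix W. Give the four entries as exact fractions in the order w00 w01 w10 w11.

-1 1 1/2 1

obs A: pose=(-4,-2,E) → sL=45/34, sR=45/4, mL=675/68, mR=405/34
obs B: pose=(-8,3,W) → sL=18/13, sR=18/37, mL=-432/481, mR=567/481
sensor matrix S = [[45/34, 45/4], [18/13, 18/37]]; det S = -244215/16354
solve [mL_A; mL_B] = S·[w00; w01] and [mR_A; mR_B] = S·[w10; w11]:
  w00 = -1, w01 = 1, w10 = 1/2, w11 = 1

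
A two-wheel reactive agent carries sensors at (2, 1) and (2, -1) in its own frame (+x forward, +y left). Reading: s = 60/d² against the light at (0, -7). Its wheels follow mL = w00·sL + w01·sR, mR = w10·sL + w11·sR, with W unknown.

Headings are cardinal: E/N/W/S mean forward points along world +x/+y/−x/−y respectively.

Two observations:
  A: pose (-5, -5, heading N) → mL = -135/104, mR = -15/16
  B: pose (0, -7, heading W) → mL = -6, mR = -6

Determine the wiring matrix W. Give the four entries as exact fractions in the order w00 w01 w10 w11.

obs A: pose=(-5,-5,N) → sL=15/13, sR=15/8, mL=-135/104, mR=-15/16
obs B: pose=(0,-7,W) → sL=12, sR=12, mL=-6, mR=-6
sensor matrix S = [[15/13, 15/8], [12, 12]]; det S = -225/26
solve [mL_A; mL_B] = S·[w00; w01] and [mR_A; mR_B] = S·[w10; w11]:
  w00 = 1/2, w01 = -1, w10 = 0, w11 = -1/2

1/2 -1 0 -1/2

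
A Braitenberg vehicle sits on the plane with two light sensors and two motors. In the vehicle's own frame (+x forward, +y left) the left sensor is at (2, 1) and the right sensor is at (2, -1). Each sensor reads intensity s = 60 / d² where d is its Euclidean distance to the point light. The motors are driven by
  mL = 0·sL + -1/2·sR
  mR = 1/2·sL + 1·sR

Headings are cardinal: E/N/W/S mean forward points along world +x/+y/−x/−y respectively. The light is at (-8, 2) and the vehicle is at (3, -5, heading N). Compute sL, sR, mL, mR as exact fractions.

left sensor world pos  = (2, -3); dL² = 125
right sensor world pos = (4, -3); dR² = 169
sL = 60/125 = 12/25
sR = 60/169 = 60/169
mL = 0·sL + -1/2·sR = -30/169
mR = 1/2·sL + 1·sR = 2514/4225

12/25 60/169 -30/169 2514/4225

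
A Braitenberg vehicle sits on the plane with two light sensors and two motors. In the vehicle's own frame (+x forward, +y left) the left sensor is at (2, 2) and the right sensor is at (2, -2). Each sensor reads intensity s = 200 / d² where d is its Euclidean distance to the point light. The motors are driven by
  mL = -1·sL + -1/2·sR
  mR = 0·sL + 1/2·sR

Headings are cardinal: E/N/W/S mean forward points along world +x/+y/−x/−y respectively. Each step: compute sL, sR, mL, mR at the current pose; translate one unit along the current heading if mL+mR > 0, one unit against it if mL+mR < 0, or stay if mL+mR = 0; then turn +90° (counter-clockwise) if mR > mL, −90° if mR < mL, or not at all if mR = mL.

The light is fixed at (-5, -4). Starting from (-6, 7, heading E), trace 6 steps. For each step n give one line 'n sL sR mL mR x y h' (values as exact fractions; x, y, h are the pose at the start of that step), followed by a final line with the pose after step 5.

n=0: pose=(-6,7,E); sL=20/17, sR=100/41; mL=-1670/697, mR=50/41; mL+mR=-20/17 → advance -1; mR−mL=2520/697 → turn +1·90°
n=1: pose=(-7,7,N); sL=40/37, sR=200/169; mL=-10460/6253, mR=100/169; mL+mR=-40/37 → advance -1; mR−mL=14160/6253 → turn +1·90°
n=2: pose=(-7,6,W); sL=5/2, sR=5/4; mL=-25/8, mR=5/8; mL+mR=-5/2 → advance -1; mR−mL=15/4 → turn +1·90°
n=3: pose=(-6,6,S); sL=40/13, sR=200/73; mL=-4220/949, mR=100/73; mL+mR=-40/13 → advance -1; mR−mL=5520/949 → turn +1·90°
n=4: pose=(-6,7,E); sL=20/17, sR=100/41; mL=-1670/697, mR=50/41; mL+mR=-20/17 → advance -1; mR−mL=2520/697 → turn +1·90°
n=5: pose=(-7,7,N); sL=40/37, sR=200/169; mL=-10460/6253, mR=100/169; mL+mR=-40/37 → advance -1; mR−mL=14160/6253 → turn +1·90°

0 20/17 100/41 -1670/697 50/41 -6 7 E
1 40/37 200/169 -10460/6253 100/169 -7 7 N
2 5/2 5/4 -25/8 5/8 -7 6 W
3 40/13 200/73 -4220/949 100/73 -6 6 S
4 20/17 100/41 -1670/697 50/41 -6 7 E
5 40/37 200/169 -10460/6253 100/169 -7 7 N
final -7 6 W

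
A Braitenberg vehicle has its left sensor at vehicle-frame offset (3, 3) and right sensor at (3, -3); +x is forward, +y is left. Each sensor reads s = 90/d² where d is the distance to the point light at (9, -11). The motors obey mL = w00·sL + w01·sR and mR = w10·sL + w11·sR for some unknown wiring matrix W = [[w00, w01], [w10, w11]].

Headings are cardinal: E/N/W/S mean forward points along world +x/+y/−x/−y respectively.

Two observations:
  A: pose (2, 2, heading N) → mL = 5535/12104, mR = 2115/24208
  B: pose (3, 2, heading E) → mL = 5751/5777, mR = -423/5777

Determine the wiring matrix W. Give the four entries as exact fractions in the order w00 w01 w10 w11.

1/2 1 1 -1/2

obs A: pose=(2,2,N) → sL=45/178, sR=45/136, mL=5535/12104, mR=2115/24208
obs B: pose=(3,2,E) → sL=18/53, sR=90/109, mL=5751/5777, mR=-423/5777
sensor matrix S = [[45/178, 45/136], [18/53, 90/109]]; det S = 3369195/34962404
solve [mL_A; mL_B] = S·[w00; w01] and [mR_A; mR_B] = S·[w10; w11]:
  w00 = 1/2, w01 = 1, w10 = 1, w11 = -1/2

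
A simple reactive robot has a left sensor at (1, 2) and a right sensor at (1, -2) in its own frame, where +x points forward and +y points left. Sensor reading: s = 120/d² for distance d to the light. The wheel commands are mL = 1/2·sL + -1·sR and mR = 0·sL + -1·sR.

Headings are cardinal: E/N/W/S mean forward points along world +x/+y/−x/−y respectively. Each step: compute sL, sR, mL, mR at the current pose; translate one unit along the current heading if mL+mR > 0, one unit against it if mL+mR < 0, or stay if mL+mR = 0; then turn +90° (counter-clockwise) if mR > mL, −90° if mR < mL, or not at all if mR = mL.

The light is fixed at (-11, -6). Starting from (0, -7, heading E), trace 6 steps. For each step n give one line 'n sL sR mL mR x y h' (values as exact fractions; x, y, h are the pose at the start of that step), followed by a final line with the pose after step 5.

n=0: pose=(0,-7,E); sL=24/29, sR=40/51; mL=-548/1479, mR=-40/51; mL+mR=-1708/1479 → advance -1; mR−mL=-12/29 → turn -1·90°
n=1: pose=(-1,-7,S); sL=30/37, sR=30/17; mL=-855/629, mR=-30/17; mL+mR=-1965/629 → advance -1; mR−mL=-15/37 → turn -1·90°
n=2: pose=(-1,-6,W); sL=24/17, sR=24/17; mL=-12/17, mR=-24/17; mL+mR=-36/17 → advance -1; mR−mL=-12/17 → turn -1·90°
n=3: pose=(0,-6,N); sL=60/41, sR=12/17; mL=18/697, mR=-12/17; mL+mR=-474/697 → advance -1; mR−mL=-30/41 → turn -1·90°
n=4: pose=(0,-7,E); sL=24/29, sR=40/51; mL=-548/1479, mR=-40/51; mL+mR=-1708/1479 → advance -1; mR−mL=-12/29 → turn -1·90°
n=5: pose=(-1,-7,S); sL=30/37, sR=30/17; mL=-855/629, mR=-30/17; mL+mR=-1965/629 → advance -1; mR−mL=-15/37 → turn -1·90°

0 24/29 40/51 -548/1479 -40/51 0 -7 E
1 30/37 30/17 -855/629 -30/17 -1 -7 S
2 24/17 24/17 -12/17 -24/17 -1 -6 W
3 60/41 12/17 18/697 -12/17 0 -6 N
4 24/29 40/51 -548/1479 -40/51 0 -7 E
5 30/37 30/17 -855/629 -30/17 -1 -7 S
final -1 -6 W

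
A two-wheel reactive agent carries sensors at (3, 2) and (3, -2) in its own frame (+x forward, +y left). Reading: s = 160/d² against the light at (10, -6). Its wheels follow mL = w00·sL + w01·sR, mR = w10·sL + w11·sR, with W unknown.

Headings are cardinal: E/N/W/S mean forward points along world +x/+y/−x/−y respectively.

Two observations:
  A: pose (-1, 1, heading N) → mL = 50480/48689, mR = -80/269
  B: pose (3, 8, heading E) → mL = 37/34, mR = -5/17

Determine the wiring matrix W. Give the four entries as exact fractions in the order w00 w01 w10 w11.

obs A: pose=(-1,1,N) → sL=160/269, sR=160/181, mL=50480/48689, mR=-80/269
obs B: pose=(3,8,E) → sL=10/17, sR=1, mL=37/34, mR=-5/17
sensor matrix S = [[160/269, 160/181], [10/17, 1]]; det S = 61920/827713
solve [mL_A; mL_B] = S·[w00; w01] and [mR_A; mR_B] = S·[w10; w11]:
  w00 = 1, w01 = 1/2, w10 = -1/2, w11 = 0

1 1/2 -1/2 0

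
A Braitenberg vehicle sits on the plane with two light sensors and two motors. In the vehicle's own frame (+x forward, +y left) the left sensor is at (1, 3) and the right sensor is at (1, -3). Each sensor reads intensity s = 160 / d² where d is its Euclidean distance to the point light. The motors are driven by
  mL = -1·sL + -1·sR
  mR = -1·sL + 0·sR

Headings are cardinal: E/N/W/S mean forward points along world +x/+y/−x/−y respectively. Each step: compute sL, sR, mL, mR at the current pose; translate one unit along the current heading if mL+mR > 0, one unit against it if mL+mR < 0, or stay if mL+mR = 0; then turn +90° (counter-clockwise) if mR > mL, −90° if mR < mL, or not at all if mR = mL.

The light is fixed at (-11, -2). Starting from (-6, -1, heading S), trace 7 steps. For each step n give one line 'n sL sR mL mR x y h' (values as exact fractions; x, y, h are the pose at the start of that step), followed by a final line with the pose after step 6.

0 5/2 40 -85/2 -5/2 -6 -1 S
1 160/61 160/37 -15680/2257 -160/61 -6 0 E
2 16 80/29 -544/29 -16 -7 0 N
3 160/13 32/5 -1216/65 -160/13 -7 -1 W
4 5/2 40 -85/2 -5/2 -6 -1 S
5 160/61 160/37 -15680/2257 -160/61 -6 0 E
6 16 80/29 -544/29 -16 -7 0 N
final -7 -1 W

n=0: pose=(-6,-1,S); sL=5/2, sR=40; mL=-85/2, mR=-5/2; mL+mR=-45 → advance -1; mR−mL=40 → turn +1·90°
n=1: pose=(-6,0,E); sL=160/61, sR=160/37; mL=-15680/2257, mR=-160/61; mL+mR=-21600/2257 → advance -1; mR−mL=160/37 → turn +1·90°
n=2: pose=(-7,0,N); sL=16, sR=80/29; mL=-544/29, mR=-16; mL+mR=-1008/29 → advance -1; mR−mL=80/29 → turn +1·90°
n=3: pose=(-7,-1,W); sL=160/13, sR=32/5; mL=-1216/65, mR=-160/13; mL+mR=-2016/65 → advance -1; mR−mL=32/5 → turn +1·90°
n=4: pose=(-6,-1,S); sL=5/2, sR=40; mL=-85/2, mR=-5/2; mL+mR=-45 → advance -1; mR−mL=40 → turn +1·90°
n=5: pose=(-6,0,E); sL=160/61, sR=160/37; mL=-15680/2257, mR=-160/61; mL+mR=-21600/2257 → advance -1; mR−mL=160/37 → turn +1·90°
n=6: pose=(-7,0,N); sL=16, sR=80/29; mL=-544/29, mR=-16; mL+mR=-1008/29 → advance -1; mR−mL=80/29 → turn +1·90°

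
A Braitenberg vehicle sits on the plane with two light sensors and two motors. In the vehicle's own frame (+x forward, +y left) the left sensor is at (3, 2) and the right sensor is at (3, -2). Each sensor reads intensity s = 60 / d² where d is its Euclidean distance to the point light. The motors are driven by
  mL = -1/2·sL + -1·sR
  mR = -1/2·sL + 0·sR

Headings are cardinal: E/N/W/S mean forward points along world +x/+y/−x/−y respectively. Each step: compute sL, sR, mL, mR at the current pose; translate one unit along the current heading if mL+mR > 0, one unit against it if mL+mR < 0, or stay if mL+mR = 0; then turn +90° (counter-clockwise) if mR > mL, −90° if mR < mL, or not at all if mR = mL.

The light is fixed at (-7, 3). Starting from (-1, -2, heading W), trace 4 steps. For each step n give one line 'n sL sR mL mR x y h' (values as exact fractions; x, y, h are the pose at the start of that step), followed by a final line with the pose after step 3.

0 30/29 10/3 -335/87 -15/29 -1 -2 W
1 12/29 60/89 -2274/2581 -6/29 0 -2 S
2 15/26 15/34 -645/884 -15/52 0 -1 E
3 60/17 12/13 -594/221 -30/17 -1 -1 N
final -1 -2 W

n=0: pose=(-1,-2,W); sL=30/29, sR=10/3; mL=-335/87, mR=-15/29; mL+mR=-380/87 → advance -1; mR−mL=10/3 → turn +1·90°
n=1: pose=(0,-2,S); sL=12/29, sR=60/89; mL=-2274/2581, mR=-6/29; mL+mR=-2808/2581 → advance -1; mR−mL=60/89 → turn +1·90°
n=2: pose=(0,-1,E); sL=15/26, sR=15/34; mL=-645/884, mR=-15/52; mL+mR=-225/221 → advance -1; mR−mL=15/34 → turn +1·90°
n=3: pose=(-1,-1,N); sL=60/17, sR=12/13; mL=-594/221, mR=-30/17; mL+mR=-984/221 → advance -1; mR−mL=12/13 → turn +1·90°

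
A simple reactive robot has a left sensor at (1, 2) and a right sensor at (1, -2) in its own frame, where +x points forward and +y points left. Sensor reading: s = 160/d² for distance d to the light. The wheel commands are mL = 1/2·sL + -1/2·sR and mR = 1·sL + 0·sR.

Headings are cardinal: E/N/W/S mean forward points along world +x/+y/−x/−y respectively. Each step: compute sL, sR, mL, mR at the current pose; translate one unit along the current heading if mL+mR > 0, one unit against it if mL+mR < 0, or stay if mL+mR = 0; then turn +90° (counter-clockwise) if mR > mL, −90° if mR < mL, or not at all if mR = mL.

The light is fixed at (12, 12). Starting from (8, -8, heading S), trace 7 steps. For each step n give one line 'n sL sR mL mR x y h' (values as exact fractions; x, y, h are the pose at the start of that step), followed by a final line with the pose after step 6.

0 32/89 160/477 512/42453 32/89 8 -8 S
1 16/37 80/269 672/9953 16/37 8 -9 E
2 32/85 160/401 -384/34085 32/85 9 -9 N
3 8/25 8/17 -32/425 8/25 9 -8 W
4 32/89 160/477 512/42453 32/89 8 -8 S
5 16/37 80/269 672/9953 16/37 8 -9 E
6 32/85 160/401 -384/34085 32/85 9 -9 N
final 9 -8 W

n=0: pose=(8,-8,S); sL=32/89, sR=160/477; mL=512/42453, mR=32/89; mL+mR=15776/42453 → advance +1; mR−mL=14752/42453 → turn +1·90°
n=1: pose=(8,-9,E); sL=16/37, sR=80/269; mL=672/9953, mR=16/37; mL+mR=4976/9953 → advance +1; mR−mL=3632/9953 → turn +1·90°
n=2: pose=(9,-9,N); sL=32/85, sR=160/401; mL=-384/34085, mR=32/85; mL+mR=12448/34085 → advance +1; mR−mL=13216/34085 → turn +1·90°
n=3: pose=(9,-8,W); sL=8/25, sR=8/17; mL=-32/425, mR=8/25; mL+mR=104/425 → advance +1; mR−mL=168/425 → turn +1·90°
n=4: pose=(8,-8,S); sL=32/89, sR=160/477; mL=512/42453, mR=32/89; mL+mR=15776/42453 → advance +1; mR−mL=14752/42453 → turn +1·90°
n=5: pose=(8,-9,E); sL=16/37, sR=80/269; mL=672/9953, mR=16/37; mL+mR=4976/9953 → advance +1; mR−mL=3632/9953 → turn +1·90°
n=6: pose=(9,-9,N); sL=32/85, sR=160/401; mL=-384/34085, mR=32/85; mL+mR=12448/34085 → advance +1; mR−mL=13216/34085 → turn +1·90°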